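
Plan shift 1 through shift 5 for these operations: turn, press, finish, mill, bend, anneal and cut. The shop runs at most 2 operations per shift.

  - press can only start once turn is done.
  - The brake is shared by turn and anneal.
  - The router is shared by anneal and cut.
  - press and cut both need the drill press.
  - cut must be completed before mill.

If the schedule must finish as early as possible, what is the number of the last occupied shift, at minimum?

The precedence chain requires at least 2 distinct shifts.
With at most 2 per shift and 7 operations, at least 4 shifts are needed.
4 works (last occupied shift: shift 4): for example cut in shift 1, anneal in shift 4, finish in shift 3, press in shift 2, turn in shift 1, bend in shift 3, mill in shift 2.

4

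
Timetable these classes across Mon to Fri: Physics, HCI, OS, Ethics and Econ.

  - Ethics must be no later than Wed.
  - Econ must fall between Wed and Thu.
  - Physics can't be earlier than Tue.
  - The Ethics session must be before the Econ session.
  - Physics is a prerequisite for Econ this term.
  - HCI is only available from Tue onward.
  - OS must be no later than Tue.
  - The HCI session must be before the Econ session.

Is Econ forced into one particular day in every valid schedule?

No

Econ can be Wed (e.g. OS in Mon, Econ in Wed, Physics in Tue, HCI in Tue, Ethics in Mon) or Thu (e.g. Ethics -> Mon; HCI -> Tue; OS -> Mon; Econ -> Thu; Physics -> Tue).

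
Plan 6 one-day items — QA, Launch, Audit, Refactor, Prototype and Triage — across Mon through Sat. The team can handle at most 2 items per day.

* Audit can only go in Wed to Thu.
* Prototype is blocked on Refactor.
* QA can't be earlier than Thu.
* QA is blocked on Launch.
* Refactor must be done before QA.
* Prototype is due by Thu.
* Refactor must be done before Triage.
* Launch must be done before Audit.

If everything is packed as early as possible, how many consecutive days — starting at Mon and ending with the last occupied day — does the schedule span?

The precedence chain requires at least 2 distinct days.
With at most 2 per day and 6 tasks, at least 3 days are needed.
QA can't be placed before Thu — that is day 4 counting from Mon — so the schedule must run through at least 4 days.
4 works (last occupied day: Thu): for example Audit in Wed; Launch in Mon; Triage in Tue; QA in Thu; Refactor in Mon; Prototype in Tue.

4 days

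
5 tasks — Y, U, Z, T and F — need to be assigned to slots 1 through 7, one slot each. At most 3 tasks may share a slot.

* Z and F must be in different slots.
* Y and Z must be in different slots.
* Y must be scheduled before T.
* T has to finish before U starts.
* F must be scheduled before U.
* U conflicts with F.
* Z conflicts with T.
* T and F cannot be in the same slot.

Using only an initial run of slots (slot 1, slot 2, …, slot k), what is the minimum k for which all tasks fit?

The precedence chain requires at least 3 distinct slots.
With at most 3 per slot and 5 tasks, at least 2 slots are needed.
3 works (last occupied slot: 3): for example T=2, Y=1, U=3, Z=3, F=1.

3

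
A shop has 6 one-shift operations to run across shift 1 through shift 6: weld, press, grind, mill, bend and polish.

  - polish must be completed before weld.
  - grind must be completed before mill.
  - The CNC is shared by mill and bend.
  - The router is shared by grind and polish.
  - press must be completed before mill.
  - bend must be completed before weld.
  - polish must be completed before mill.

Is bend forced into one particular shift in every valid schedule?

bend can be shift 1 (e.g. weld -> shift 2; mill -> shift 3; press -> shift 1; grind -> shift 2; polish -> shift 1; bend -> shift 1) or shift 2 (e.g. mill -> shift 3; bend -> shift 2; press -> shift 1; grind -> shift 2; weld -> shift 3; polish -> shift 1).

No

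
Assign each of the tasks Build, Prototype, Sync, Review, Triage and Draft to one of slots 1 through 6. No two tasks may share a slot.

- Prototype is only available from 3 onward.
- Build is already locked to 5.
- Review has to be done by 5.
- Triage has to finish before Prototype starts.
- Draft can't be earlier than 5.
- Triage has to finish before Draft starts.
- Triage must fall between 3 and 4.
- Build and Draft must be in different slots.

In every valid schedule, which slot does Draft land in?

6

Draft's window is 5–6.
Build is fixed at 5, and Draft can't share a slot with Build.
So Draft must be 6.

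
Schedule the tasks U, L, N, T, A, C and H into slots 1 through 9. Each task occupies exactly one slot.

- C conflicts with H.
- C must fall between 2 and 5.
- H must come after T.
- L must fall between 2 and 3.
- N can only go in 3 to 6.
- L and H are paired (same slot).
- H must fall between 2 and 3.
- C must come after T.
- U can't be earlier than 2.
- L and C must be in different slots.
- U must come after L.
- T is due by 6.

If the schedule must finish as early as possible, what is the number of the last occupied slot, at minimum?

slot 3

The precedence chain requires at least 3 distinct slots.
3 works (last occupied slot: 3): for example A -> 1; L -> 2; C -> 3; T -> 1; N -> 3; U -> 3; H -> 2.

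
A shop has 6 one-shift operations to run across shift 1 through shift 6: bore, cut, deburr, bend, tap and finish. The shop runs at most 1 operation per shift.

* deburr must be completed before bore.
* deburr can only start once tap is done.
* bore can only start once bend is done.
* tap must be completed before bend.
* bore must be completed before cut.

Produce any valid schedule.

cut=shift 5, finish=shift 6, deburr=shift 2, bend=shift 3, tap=shift 1, bore=shift 4

Checking: tap(shift 1) before deburr(shift 2); bore(shift 4) before cut(shift 5); tap(shift 1) before bend(shift 3); bend(shift 3) before bore(shift 4); deburr(shift 2) before bore(shift 4); max 1 per shift (cap 1).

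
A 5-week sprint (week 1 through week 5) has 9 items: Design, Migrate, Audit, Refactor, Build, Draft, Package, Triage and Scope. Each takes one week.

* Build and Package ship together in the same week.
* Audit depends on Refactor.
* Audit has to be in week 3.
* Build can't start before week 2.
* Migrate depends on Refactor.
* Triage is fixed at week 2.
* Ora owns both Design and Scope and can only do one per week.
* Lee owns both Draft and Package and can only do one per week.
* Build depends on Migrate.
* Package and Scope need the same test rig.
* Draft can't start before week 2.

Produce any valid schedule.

Migrate in week 2; Scope in week 2; Audit in week 3; Build in week 3; Package in week 3; Refactor in week 1; Triage in week 2; Draft in week 2; Design in week 1

Checking: Refactor(week 1) before Audit(week 3); Migrate(week 2) before Build(week 3); Refactor(week 1) before Migrate(week 2); Draft(week 2) != Package(week 3); Design(week 1) != Scope(week 2); Package(week 3) != Scope(week 2); Build = Package = week 3; Build=week 3 in [week 2,week 5]; Draft=week 2 in [week 2,week 5]; Audit=week 3 in [week 3,week 3]; Triage=week 2 in [week 2,week 2].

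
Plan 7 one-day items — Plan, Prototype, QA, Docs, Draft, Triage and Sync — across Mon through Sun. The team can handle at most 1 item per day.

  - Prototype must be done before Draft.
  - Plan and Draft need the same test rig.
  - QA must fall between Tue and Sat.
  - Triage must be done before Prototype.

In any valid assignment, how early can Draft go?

Wed

Precedence pushes Draft to at least Wed.
Draft at Wed is achievable: Prototype -> Tue, Plan -> Fri, Draft -> Wed, Sync -> Sun, QA -> Thu, Triage -> Mon, Docs -> Sat.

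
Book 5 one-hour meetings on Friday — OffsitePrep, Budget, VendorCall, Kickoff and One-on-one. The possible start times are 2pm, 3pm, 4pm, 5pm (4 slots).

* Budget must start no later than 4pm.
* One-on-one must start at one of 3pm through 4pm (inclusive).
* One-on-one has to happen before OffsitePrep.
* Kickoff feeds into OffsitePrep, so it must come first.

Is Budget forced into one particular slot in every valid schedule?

Budget can be 2pm (e.g. Budget=2pm; One-on-one=3pm; VendorCall=2pm; OffsitePrep=4pm; Kickoff=2pm) or 3pm (e.g. OffsitePrep -> 4pm, Kickoff -> 2pm, VendorCall -> 2pm, Budget -> 3pm, One-on-one -> 3pm).

No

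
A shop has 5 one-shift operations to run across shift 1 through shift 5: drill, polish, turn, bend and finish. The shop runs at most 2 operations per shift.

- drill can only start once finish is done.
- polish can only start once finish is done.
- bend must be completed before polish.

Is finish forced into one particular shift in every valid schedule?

finish can be shift 1 (e.g. turn in shift 3; bend in shift 1; finish in shift 1; polish in shift 2; drill in shift 2) or shift 2 (e.g. bend=shift 1, turn=shift 1, finish=shift 2, polish=shift 3, drill=shift 3).

No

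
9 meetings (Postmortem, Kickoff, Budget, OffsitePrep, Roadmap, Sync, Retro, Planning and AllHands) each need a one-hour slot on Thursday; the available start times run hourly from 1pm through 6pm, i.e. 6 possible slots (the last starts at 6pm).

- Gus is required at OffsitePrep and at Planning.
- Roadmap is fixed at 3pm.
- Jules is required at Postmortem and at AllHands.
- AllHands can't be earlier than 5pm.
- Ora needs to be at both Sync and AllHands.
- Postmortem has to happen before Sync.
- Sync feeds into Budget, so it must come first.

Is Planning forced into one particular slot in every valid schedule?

Planning can be 1pm (e.g. Sync=2pm; AllHands=5pm; Budget=3pm; Kickoff=1pm; OffsitePrep=2pm; Retro=1pm; Roadmap=3pm; Planning=1pm; Postmortem=1pm) or 2pm (e.g. Roadmap -> 3pm; Retro -> 1pm; AllHands -> 5pm; Sync -> 2pm; Budget -> 3pm; Postmortem -> 1pm; Planning -> 2pm; OffsitePrep -> 1pm; Kickoff -> 1pm).

No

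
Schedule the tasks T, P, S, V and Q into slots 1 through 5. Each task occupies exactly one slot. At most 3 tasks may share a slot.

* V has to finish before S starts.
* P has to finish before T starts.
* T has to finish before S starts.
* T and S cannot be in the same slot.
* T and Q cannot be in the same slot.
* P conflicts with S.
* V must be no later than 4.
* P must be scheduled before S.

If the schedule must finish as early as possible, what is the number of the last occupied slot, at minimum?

slot 3

The precedence chain requires at least 3 distinct slots.
With at most 3 per slot and 5 tasks, at least 2 slots are needed.
3 works (last occupied slot: 3): for example P in 1; Q in 1; V in 1; T in 2; S in 3.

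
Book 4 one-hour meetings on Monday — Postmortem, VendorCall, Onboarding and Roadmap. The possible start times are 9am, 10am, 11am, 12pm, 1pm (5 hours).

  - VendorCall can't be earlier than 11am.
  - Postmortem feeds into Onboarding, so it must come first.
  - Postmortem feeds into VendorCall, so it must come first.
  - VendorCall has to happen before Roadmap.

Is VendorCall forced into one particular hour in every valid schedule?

VendorCall can be 11am (e.g. Postmortem -> 9am; Roadmap -> 12pm; Onboarding -> 10am; VendorCall -> 11am) or 12pm (e.g. VendorCall=12pm; Onboarding=10am; Roadmap=1pm; Postmortem=9am).

No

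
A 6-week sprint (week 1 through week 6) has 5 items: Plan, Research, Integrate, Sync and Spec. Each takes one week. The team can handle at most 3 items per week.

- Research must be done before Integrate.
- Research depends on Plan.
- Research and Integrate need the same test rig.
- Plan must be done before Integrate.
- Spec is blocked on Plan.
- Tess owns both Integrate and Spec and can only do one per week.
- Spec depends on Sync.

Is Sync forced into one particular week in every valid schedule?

Sync can be week 1 (e.g. Research -> week 2, Spec -> week 2, Sync -> week 1, Integrate -> week 3, Plan -> week 1) or week 2 (e.g. Research -> week 2; Spec -> week 4; Integrate -> week 3; Sync -> week 2; Plan -> week 1).

No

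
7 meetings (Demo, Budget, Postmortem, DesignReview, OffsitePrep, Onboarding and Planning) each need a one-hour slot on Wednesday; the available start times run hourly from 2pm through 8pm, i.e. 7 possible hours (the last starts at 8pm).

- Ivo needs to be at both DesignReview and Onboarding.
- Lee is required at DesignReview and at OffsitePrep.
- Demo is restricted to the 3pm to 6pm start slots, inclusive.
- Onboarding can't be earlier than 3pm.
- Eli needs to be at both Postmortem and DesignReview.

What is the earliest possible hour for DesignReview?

DesignReview at 2pm is achievable: DesignReview -> 2pm; Demo -> 3pm; OffsitePrep -> 3pm; Onboarding -> 3pm; Planning -> 2pm; Budget -> 2pm; Postmortem -> 3pm.

2pm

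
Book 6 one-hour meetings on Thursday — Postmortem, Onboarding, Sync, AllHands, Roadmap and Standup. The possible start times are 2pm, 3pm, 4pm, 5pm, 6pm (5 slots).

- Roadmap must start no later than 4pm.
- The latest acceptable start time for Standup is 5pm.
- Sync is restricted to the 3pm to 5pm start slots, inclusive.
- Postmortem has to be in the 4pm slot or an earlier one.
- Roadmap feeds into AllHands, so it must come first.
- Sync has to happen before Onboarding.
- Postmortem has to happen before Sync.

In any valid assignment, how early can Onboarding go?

Precedence pushes Onboarding to at least 4pm.
Onboarding at 4pm is achievable: Onboarding in 4pm, AllHands in 3pm, Roadmap in 2pm, Standup in 2pm, Sync in 3pm, Postmortem in 2pm.

4pm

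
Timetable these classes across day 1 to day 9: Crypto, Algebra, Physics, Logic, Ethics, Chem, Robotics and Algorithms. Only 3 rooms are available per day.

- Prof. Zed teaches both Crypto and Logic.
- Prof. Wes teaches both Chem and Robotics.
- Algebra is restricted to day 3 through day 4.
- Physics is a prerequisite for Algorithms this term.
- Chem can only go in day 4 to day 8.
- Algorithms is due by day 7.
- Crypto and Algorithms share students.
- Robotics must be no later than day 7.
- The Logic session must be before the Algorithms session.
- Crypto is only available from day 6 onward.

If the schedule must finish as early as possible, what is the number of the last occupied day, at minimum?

The precedence chain requires at least 2 distinct days.
With at most 3 per day and 8 classes, at least 3 days are needed.
Crypto can't be placed before day 6, so the schedule must run through at least day 6.
6 works (last occupied day: day 6): for example Algebra=day 3, Chem=day 4, Logic=day 1, Ethics=day 1, Crypto=day 6, Physics=day 1, Robotics=day 2, Algorithms=day 2.

6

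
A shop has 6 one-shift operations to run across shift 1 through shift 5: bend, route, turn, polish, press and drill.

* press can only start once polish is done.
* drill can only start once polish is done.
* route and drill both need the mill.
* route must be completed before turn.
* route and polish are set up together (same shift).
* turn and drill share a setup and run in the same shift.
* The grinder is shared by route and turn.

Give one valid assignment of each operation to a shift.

drill -> shift 2, turn -> shift 2, polish -> shift 1, bend -> shift 1, press -> shift 2, route -> shift 1

Checking: polish(shift 1) before press(shift 2); route(shift 1) before turn(shift 2); polish(shift 1) before drill(shift 2); route(shift 1) != turn(shift 2); route(shift 1) != drill(shift 2); turn = drill = shift 2; route = polish = shift 1.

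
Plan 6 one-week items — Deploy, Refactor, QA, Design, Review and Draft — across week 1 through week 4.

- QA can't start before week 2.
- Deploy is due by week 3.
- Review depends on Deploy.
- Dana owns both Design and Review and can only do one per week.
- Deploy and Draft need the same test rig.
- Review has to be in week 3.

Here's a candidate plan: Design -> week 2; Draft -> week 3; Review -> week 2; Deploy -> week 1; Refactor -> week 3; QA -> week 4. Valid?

No. Review has to be in week 3 is not satisfied.

Review has to be in week 3 — violated.
Deploy is due by week 3 — holds.
Dana owns both Design and Review and can only do one per week — violated.
Deploy and Draft need the same test rig — holds.
Review depends on Deploy — holds.
QA can't start before week 2 — holds.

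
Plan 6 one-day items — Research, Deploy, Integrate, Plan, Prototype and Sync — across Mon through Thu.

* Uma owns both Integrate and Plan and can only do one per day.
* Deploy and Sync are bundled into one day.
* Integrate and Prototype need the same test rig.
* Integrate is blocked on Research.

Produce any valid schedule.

Prototype=Mon; Integrate=Tue; Deploy=Mon; Sync=Mon; Plan=Mon; Research=Mon

Checking: Research(Mon) before Integrate(Tue); Integrate(Tue) != Plan(Mon); Integrate(Tue) != Prototype(Mon); Deploy = Sync = Mon.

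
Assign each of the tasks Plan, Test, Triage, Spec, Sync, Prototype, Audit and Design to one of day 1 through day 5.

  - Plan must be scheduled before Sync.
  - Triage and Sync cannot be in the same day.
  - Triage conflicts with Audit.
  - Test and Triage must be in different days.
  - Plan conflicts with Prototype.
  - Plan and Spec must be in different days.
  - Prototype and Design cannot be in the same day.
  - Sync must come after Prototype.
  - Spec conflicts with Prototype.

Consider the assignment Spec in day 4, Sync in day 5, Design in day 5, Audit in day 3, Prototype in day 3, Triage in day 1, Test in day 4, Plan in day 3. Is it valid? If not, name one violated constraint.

Invalid. Plan conflicts with Prototype.

Spec conflicts with Prototype — holds.
Sync must come after Prototype — holds.
Plan and Spec must be in different days — holds.
Plan must be scheduled before Sync — holds.
Triage conflicts with Audit — holds.
Test and Triage must be in different days — holds.
Triage and Sync cannot be in the same day — holds.
Prototype and Design cannot be in the same day — holds.
Plan conflicts with Prototype — violated.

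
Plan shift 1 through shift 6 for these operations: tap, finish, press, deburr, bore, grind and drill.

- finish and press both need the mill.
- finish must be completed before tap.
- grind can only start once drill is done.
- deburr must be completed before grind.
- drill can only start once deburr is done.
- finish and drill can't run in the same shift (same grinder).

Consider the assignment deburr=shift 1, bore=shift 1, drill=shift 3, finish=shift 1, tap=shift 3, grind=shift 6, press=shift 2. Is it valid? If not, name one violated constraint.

finish must be completed before tap — holds.
grind can only start once drill is done — holds.
deburr must be completed before grind — holds.
finish and drill can't run in the same shift (same grinder) — holds.
drill can only start once deburr is done — holds.
finish and press both need the mill — holds.

Yes, all constraints hold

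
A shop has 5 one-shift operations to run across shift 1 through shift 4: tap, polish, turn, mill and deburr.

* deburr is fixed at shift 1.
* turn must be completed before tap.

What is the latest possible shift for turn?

Downstream work caps turn at shift 3.
turn at shift 3 is achievable: deburr=shift 1; turn=shift 3; polish=shift 1; tap=shift 4; mill=shift 1.

shift 3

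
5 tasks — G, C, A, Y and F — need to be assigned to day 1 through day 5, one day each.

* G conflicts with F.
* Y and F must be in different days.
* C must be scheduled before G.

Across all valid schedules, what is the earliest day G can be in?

Precedence pushes G to at least day 2.
G at day 2 is achievable: G -> day 2; F -> day 3; Y -> day 1; A -> day 1; C -> day 1.

day 2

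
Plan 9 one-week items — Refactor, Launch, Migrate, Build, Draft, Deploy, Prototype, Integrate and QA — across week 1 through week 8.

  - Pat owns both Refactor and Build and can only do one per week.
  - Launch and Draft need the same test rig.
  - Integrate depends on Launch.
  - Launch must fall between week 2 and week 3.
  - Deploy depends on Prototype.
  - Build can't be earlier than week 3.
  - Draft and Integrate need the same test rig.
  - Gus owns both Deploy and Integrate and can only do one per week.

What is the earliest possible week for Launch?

Launch is available from week 2; Launch's own window allows nothing later than week 3.
Launch at week 2 is achievable: Deploy -> week 2; Build -> week 3; QA -> week 1; Integrate -> week 3; Prototype -> week 1; Launch -> week 2; Draft -> week 1; Refactor -> week 1; Migrate -> week 1.

week 2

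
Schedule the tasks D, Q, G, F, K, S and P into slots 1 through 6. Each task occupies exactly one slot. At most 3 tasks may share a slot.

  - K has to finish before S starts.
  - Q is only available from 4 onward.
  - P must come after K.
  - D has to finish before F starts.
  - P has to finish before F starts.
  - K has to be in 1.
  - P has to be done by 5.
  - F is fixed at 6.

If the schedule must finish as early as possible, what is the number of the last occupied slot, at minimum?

The precedence chain requires at least 3 distinct slots.
With at most 3 per slot and 7 tasks, at least 3 slots are needed.
F can't be placed before 6, so the schedule must run through at least slot 6.
6 works (last occupied slot: 6): for example F in 6, G in 1, K in 1, Q in 4, D in 1, S in 2, P in 2.

6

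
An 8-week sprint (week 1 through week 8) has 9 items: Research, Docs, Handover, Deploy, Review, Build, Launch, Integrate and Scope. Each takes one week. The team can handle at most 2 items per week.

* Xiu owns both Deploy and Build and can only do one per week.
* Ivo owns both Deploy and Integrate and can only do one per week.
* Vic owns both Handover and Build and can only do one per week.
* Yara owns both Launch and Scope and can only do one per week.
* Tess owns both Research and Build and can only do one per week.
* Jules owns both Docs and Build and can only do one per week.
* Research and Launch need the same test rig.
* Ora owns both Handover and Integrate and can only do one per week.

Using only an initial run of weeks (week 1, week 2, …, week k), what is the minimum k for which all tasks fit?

With at most 2 per week and 9 tasks, at least 5 weeks are needed.
5 works (last occupied week: week 5): for example Deploy=week 2; Integrate=week 4; Docs=week 1; Review=week 3; Launch=week 4; Research=week 1; Build=week 3; Handover=week 2; Scope=week 5.

5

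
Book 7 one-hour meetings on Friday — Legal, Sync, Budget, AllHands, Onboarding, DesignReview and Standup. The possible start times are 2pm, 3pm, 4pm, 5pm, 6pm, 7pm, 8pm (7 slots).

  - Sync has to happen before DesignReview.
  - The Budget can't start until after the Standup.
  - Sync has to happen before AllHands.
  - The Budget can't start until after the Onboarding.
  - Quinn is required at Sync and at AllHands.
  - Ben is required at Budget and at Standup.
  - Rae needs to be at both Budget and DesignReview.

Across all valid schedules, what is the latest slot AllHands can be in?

8pm

Precedence pushes AllHands to at least 3pm.
AllHands at 8pm is achievable: Budget -> 3pm; DesignReview -> 4pm; Sync -> 2pm; Standup -> 2pm; Legal -> 2pm; AllHands -> 8pm; Onboarding -> 2pm.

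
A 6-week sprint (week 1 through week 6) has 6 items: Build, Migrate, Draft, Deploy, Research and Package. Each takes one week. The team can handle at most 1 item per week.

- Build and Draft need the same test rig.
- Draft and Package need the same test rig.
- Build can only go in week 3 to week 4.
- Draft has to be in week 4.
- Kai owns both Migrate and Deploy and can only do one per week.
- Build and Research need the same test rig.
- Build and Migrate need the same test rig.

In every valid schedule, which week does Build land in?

week 3

Build's window is week 3–week 4.
Draft is fixed at week 4, and Build can't share a week with Draft.
So Build must be week 3.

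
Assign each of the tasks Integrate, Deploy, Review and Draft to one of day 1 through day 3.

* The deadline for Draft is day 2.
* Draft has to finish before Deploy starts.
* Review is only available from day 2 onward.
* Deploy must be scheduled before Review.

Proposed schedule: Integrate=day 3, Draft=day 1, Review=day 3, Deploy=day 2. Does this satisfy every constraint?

Yes

The deadline for Draft is day 2 — holds.
Review is only available from day 2 onward — holds.
Deploy must be scheduled before Review — holds.
Draft has to finish before Deploy starts — holds.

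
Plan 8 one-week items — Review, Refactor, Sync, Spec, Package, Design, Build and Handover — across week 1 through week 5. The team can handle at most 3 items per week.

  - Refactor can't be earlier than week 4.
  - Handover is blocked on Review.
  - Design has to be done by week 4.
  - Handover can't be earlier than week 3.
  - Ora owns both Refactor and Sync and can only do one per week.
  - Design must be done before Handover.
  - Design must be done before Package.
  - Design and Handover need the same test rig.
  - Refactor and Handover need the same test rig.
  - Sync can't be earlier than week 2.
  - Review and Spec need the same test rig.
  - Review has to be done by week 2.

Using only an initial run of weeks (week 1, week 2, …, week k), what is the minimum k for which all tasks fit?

4

The precedence chain requires at least 2 distinct weeks.
With at most 3 per week and 8 tasks, at least 3 weeks are needed.
Refactor can't be placed before week 4, so the schedule must run through at least week 4.
4 works (last occupied week: week 4): for example Refactor -> week 4, Build -> week 1, Review -> week 1, Sync -> week 2, Handover -> week 3, Design -> week 1, Package -> week 2, Spec -> week 2.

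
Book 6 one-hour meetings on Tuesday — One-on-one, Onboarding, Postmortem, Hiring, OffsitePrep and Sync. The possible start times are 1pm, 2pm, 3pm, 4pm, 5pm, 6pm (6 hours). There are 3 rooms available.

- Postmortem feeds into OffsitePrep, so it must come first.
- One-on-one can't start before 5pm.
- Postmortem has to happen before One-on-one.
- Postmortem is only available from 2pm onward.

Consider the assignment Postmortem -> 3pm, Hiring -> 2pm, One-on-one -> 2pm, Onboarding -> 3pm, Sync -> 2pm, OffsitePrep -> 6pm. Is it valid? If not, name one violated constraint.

Invalid. One-on-one can't start before 5pm.

There are 3 rooms available — holds.
Postmortem has to happen before One-on-one — violated.
Postmortem is only available from 2pm onward — holds.
Postmortem feeds into OffsitePrep, so it must come first — holds.
One-on-one can't start before 5pm — violated.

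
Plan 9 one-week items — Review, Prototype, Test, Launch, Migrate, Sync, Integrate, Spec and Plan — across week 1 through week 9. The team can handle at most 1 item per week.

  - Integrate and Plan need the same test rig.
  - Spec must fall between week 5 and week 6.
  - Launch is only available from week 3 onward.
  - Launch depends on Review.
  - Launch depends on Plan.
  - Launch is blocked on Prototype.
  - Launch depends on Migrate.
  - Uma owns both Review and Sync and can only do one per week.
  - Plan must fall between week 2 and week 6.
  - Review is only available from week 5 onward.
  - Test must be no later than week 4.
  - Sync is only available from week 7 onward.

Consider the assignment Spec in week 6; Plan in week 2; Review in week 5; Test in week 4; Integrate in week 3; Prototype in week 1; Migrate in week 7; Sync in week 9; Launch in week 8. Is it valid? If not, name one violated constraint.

Valid

Launch depends on Migrate — holds.
Integrate and Plan need the same test rig — holds.
Launch is blocked on Prototype — holds.
Review is only available from week 5 onward — holds.
Spec must fall between week 5 and week 6 — holds.
Test must be no later than week 4 — holds.
Uma owns both Review and Sync and can only do one per week — holds.
Launch depends on Review — holds.
Launch is only available from week 3 onward — holds.
Launch depends on Plan — holds.
Plan must fall between week 2 and week 6 — holds.
The team can handle at most 1 item per week — holds.
Sync is only available from week 7 onward — holds.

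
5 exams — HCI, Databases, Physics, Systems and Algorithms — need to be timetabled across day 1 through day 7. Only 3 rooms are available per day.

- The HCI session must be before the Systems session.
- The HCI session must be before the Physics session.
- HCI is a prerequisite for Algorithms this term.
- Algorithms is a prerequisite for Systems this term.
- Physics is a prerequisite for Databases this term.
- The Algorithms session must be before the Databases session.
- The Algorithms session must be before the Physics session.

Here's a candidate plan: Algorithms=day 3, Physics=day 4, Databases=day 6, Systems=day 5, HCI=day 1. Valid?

The Algorithms session must be before the Physics session — holds.
Algorithms is a prerequisite for Systems this term — holds.
The HCI session must be before the Systems session — holds.
HCI is a prerequisite for Algorithms this term — holds.
Physics is a prerequisite for Databases this term — holds.
Only 3 rooms are available per day — holds.
The HCI session must be before the Physics session — holds.
The Algorithms session must be before the Databases session — holds.

Yes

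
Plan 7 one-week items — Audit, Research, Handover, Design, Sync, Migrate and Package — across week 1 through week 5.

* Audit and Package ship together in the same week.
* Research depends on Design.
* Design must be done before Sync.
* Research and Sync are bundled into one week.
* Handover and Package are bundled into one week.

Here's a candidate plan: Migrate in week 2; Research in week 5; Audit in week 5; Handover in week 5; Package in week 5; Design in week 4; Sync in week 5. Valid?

Design must be done before Sync — holds.
Handover and Package are bundled into one week — holds.
Research and Sync are bundled into one week — holds.
Audit and Package ship together in the same week — holds.
Research depends on Design — holds.

Yes, all constraints hold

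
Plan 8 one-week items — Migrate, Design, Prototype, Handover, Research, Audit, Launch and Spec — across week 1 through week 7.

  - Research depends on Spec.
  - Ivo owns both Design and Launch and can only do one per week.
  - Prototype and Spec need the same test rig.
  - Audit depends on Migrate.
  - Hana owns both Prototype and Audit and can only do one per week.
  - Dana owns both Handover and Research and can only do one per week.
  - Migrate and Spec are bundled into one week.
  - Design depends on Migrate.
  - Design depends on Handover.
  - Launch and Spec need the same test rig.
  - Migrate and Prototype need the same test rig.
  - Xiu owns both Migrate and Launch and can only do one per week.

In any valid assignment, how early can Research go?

week 2

Precedence pushes Research to at least week 2.
Research at week 2 is achievable: Prototype in week 3, Design in week 2, Launch in week 3, Research in week 2, Spec in week 1, Audit in week 2, Migrate in week 1, Handover in week 1.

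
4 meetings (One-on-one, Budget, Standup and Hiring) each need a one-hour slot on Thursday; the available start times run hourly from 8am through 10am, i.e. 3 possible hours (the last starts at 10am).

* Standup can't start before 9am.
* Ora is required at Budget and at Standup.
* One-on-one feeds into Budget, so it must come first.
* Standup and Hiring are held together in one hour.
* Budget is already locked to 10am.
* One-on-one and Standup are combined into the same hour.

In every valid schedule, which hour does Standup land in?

Standup's window is 9am–10am.
Budget is fixed at 10am, and Standup can't share a hour with Budget.
So Standup must be 9am.

9am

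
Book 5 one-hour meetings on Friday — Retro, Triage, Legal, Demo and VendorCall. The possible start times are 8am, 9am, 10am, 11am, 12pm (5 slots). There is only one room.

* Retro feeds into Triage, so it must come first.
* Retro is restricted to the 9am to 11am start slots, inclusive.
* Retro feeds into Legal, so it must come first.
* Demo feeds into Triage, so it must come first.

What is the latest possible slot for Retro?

10am

Retro is available from 9am; Retro's own window allows nothing later than 11am.
Retro at 10am is achievable: VendorCall in 9am, Legal in 12pm, Demo in 8am, Triage in 11am, Retro in 10am.
Nothing later works — the capacity limit rule out every slot after 10am.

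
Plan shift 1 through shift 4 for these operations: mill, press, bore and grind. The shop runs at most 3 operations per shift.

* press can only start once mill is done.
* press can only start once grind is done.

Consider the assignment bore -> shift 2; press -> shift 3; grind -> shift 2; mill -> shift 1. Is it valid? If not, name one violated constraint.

press can only start once grind is done — holds.
The shop runs at most 3 operations per shift — holds.
press can only start once mill is done — holds.

Yes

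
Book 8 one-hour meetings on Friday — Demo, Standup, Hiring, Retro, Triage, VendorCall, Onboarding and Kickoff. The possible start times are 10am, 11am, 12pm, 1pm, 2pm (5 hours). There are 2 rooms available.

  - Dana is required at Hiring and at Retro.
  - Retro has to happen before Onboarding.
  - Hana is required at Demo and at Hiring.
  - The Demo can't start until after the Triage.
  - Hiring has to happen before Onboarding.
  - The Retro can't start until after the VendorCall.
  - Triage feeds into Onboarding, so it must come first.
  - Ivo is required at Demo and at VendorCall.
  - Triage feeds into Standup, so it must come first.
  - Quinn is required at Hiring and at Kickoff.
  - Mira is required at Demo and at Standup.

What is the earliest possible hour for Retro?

Precedence pushes Retro to at least 11am; downstream work caps Retro at 1pm.
Retro at 11am is achievable: Triage -> 10am, Demo -> 11am, Kickoff -> 1pm, VendorCall -> 10am, Onboarding -> 1pm, Standup -> 12pm, Hiring -> 12pm, Retro -> 11am.

11am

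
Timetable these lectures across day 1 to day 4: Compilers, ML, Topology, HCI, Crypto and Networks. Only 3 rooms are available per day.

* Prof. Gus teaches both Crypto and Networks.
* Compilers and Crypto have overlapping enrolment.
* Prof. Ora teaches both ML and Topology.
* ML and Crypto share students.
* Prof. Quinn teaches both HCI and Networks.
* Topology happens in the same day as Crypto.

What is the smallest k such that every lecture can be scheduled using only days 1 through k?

With at most 3 per day and 6 lectures, at least 2 days are needed.
2 works (last occupied day: day 2): for example Crypto in day 2; HCI in day 2; Compilers in day 1; ML in day 1; Topology in day 2; Networks in day 1.

2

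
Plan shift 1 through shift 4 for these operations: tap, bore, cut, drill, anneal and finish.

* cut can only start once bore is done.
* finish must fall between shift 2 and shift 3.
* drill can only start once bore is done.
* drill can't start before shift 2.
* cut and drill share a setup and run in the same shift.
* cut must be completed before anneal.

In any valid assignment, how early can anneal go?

shift 3

Precedence pushes anneal to at least shift 3.
anneal at shift 3 is achievable: anneal in shift 3, bore in shift 1, drill in shift 2, cut in shift 2, finish in shift 2, tap in shift 1.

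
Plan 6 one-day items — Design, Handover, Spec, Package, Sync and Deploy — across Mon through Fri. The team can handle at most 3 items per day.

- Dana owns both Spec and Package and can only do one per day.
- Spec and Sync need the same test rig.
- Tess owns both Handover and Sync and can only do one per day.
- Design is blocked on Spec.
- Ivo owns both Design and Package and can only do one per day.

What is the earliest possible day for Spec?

Mon

Downstream work caps Spec at Thu.
Spec at Mon is achievable: Spec -> Mon, Sync -> Tue, Deploy -> Mon, Package -> Wed, Design -> Tue, Handover -> Mon.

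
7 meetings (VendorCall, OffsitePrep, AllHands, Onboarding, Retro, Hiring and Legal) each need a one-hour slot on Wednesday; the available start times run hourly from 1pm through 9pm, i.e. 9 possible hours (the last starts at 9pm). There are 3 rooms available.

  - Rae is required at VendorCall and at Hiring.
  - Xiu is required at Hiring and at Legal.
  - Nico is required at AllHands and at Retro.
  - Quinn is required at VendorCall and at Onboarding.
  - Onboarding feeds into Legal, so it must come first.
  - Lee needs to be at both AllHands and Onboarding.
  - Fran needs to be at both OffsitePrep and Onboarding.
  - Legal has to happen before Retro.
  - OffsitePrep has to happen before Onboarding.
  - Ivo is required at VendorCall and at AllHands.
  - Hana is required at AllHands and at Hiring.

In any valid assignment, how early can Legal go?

Precedence pushes Legal to at least 3pm; downstream work caps Legal at 8pm.
Legal at 3pm is achievable: OffsitePrep -> 1pm, VendorCall -> 1pm, Retro -> 4pm, Hiring -> 2pm, Legal -> 3pm, AllHands -> 3pm, Onboarding -> 2pm.

3pm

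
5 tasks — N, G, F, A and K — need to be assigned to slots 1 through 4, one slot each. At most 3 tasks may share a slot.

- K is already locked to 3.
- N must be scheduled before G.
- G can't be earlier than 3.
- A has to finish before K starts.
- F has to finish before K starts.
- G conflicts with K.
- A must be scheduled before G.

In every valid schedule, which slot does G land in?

G's window is 3–4.
K is fixed at 3, and G can't share a slot with K.
So G must be 4.

4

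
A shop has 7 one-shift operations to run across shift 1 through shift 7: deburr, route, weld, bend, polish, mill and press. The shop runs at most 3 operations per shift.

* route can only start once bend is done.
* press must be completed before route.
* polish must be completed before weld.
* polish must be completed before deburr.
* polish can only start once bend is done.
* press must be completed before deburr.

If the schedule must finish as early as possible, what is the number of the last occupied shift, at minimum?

The precedence chain requires at least 3 distinct shifts.
With at most 3 per shift and 7 operations, at least 3 shifts are needed.
3 works (last occupied shift: shift 3): for example weld -> shift 3; bend -> shift 1; polish -> shift 2; mill -> shift 1; press -> shift 1; deburr -> shift 3; route -> shift 2.

shift 3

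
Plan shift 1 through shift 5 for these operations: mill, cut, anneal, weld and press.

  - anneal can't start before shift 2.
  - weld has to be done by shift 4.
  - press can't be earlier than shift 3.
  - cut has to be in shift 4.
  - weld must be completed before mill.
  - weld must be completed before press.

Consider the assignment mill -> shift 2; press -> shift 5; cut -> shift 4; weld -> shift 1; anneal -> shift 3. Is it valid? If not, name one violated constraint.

Valid

weld must be completed before mill — holds.
anneal can't start before shift 2 — holds.
weld must be completed before press — holds.
press can't be earlier than shift 3 — holds.
weld has to be done by shift 4 — holds.
cut has to be in shift 4 — holds.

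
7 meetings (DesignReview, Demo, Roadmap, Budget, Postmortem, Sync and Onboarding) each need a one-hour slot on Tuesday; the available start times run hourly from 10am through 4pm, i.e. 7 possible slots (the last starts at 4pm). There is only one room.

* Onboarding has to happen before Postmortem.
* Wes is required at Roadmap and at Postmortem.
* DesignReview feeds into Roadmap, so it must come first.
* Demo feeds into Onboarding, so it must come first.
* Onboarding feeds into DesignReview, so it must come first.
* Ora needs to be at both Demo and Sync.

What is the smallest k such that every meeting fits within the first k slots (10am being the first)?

The precedence chain requires at least 4 distinct slots.
With at most 1 per slot and 7 meetings, at least 7 slots are needed.
7 works (last occupied slot: 4pm): for example Roadmap=1pm; Postmortem=2pm; Onboarding=11am; DesignReview=12pm; Sync=4pm; Demo=10am; Budget=3pm.

7 slots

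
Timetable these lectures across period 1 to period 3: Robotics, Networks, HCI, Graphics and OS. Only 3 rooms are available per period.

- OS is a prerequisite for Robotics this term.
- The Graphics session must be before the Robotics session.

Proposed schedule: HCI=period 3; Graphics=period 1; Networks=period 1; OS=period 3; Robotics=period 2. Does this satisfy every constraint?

Only 3 rooms are available per period — holds.
OS is a prerequisite for Robotics this term — violated.
The Graphics session must be before the Robotics session — holds.

Invalid. OS is a prerequisite for Robotics this term.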